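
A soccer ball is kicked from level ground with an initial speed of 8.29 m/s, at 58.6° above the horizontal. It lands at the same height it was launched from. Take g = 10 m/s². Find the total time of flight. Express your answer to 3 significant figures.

1.42 s

Vertical component: v_y = 8.29 sin 58.6° = 7.076 m/s.
For a projectile landing at launch height, time of flight is t = 2 v_y / g = 2 × 7.076 / 10 = 1.42 s.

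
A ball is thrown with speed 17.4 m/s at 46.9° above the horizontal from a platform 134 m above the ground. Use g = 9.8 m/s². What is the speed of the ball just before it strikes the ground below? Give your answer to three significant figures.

54.1 m/s

v_x = 17.4 cos 46.9° = 11.89 m/s is unchanged throughout.
For the vertical component, v_y² = v_y0² + 2 g h = (12.70)² + 2×9.8×134 = 2788, so |v_y| = 52.80 m/s.
Impact speed = √(v_x² + v_y²) = √(141.4 + 2788) = 54.1 m/s.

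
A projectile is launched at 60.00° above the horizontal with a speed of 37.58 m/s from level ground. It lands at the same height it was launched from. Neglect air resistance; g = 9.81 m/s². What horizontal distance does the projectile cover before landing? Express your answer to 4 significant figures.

124.7 m

For level ground, R = v₀² sin(2θ) / g.
sin(2 × 60.00°) = sin 120.00° = 0.8660.
R = (37.58)² × 0.8660 / 9.81 = 124.7 m.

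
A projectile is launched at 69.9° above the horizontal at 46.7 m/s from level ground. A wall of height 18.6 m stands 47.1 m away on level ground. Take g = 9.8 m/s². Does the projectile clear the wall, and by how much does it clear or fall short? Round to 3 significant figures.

Yes — it clears the wall by 67.9 m.

v_x = 46.7 cos 69.9° = 16.05 m/s; v_y0 = 46.7 sin 69.9° = 43.86 m/s.
Time to reach the wall: t = 47.1 / 16.05 = 2.935 s.
Height at that point: y = 43.86×2.935 − 4.900×2.935² = 86.52 m.
That is 86.52 − 18.6 = 67.9 m above the top of the wall, so the projectile clears it.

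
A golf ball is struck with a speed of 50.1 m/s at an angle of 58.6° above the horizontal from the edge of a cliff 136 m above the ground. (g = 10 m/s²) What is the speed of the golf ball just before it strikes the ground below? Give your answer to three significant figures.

72.3 m/s

v_x = 50.1 cos 58.6° = 26.10 m/s is unchanged throughout.
For the vertical component, v_y² = v_y0² + 2 g h = (42.76)² + 2×10×136 = 4548, so |v_y| = 67.44 m/s.
Impact speed = √(v_x² + v_y²) = √(681.2 + 4548) = 72.3 m/s.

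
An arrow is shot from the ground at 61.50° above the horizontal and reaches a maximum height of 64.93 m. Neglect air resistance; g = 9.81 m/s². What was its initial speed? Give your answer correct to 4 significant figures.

40.61 m/s

At maximum height v_y = 0, so (v₀ sin θ)² = 2 g H.
v₀ sin 61.50° = √(2 × 9.81 × 64.93) = 35.692 m/s.
v₀ = 35.692 / sin 61.50° = 35.692 / 0.8788 = 40.61 m/s.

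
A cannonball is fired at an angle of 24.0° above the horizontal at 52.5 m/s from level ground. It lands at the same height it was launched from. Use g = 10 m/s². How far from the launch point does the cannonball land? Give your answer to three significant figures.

205 m

For level ground, R = v₀² sin(2θ) / g.
sin(2 × 24.0°) = sin 48.00° = 0.7431.
R = (52.5)² × 0.7431 / 10 = 205 m.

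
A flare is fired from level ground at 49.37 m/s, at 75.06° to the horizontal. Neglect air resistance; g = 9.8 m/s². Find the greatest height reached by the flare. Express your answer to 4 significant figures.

Vertical component of launch velocity: v_y = 49.37 sin 75.06° = 47.701 m/s.
At the highest point the vertical velocity is zero, so v_y² = 2 g h_max.
h_max = (47.701)² / (2 × 9.8) = 2275.4 / 19.60 = 116.1 m.

116.1 m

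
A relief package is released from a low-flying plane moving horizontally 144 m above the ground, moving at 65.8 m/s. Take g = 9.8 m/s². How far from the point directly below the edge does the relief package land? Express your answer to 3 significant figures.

Initial vertical velocity is zero, so the fall time comes from h = ½ g t²: t = √(2 × 144 / 9.8) = 5.421 s.
Horizontal motion is uniform at 65.8 m/s, so x = 65.8 × 5.421 = 357 m.

357 m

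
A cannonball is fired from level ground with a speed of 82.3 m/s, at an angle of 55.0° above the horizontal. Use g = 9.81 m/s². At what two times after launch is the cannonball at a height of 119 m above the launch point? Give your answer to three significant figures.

v_y0 = 82.3 sin 55.0° = 67.42 m/s.
Set y = v_y0 t − ½ g t² = 119: 4.905 t² − 67.42 t + 119 = 0.
t = [67.42 ± √(4545 − 2335)] / 9.81 = (67.42 ± 47.01) / 9.81, giving t = 2.08 s or t = 11.7 s.
So the cannonball is at 119 m at t = 2.08 s (rising) and t = 11.7 s (falling).

2.08 s and 11.7 s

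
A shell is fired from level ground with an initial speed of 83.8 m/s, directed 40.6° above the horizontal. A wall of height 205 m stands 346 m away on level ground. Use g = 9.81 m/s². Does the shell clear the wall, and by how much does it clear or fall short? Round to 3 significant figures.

No — it falls 53.5 m short of clearing the wall.

v_x = 83.8 cos 40.6° = 63.63 m/s; v_y0 = 83.8 sin 40.6° = 54.53 m/s.
Time to reach the wall: t = 346 / 63.63 = 5.438 s.
Height at that point: y = 54.53×5.438 − 4.905×5.438² = 151.5 m.
That is 205 − 151.5 = 53.5 m below the top of the wall, so the shell does not clear it.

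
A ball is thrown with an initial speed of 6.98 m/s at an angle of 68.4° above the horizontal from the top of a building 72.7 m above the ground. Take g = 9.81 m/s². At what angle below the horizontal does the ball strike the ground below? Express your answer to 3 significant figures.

v_x = 6.98 cos 68.4° = 2.570 m/s.
At impact |v_y| = √(v_y0² + 2 g h) = √(6.490² + 2×9.81×72.7) = 38.32 m/s.
Angle below horizontal = arctan(|v_y| / v_x) = arctan(38.32 / 2.570) = 86.2°.

86.2°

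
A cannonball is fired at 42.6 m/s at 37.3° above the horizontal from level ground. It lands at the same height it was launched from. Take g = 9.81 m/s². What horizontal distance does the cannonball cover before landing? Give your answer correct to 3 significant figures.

Components: v_x = 42.6 cos 37.3° = 33.89 m/s, v_y = 42.6 sin 37.3° = 25.82 m/s.
Time of flight (same landing height): t = 2 v_y / g = 2 × 25.82 / 9.81 = 5.264 s.
Range: R = v_x · t = 33.89 × 5.264 = 178 m.

178 m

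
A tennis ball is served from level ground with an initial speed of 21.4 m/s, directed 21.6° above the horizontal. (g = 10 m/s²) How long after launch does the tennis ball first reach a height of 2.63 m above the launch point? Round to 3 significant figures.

0.480 s

v_y0 = 21.4 sin 21.6° = 7.878 m/s.
Set y = v_y0 t − ½ g t² = 2.63: 5.000 t² − 7.878 t + 2.63 = 0.
t = [7.878 ± √(62.06 − 52.60)] / 10 = (7.878 ± 3.076) / 10, giving t = 0.480 s or t = 1.10 s.
The tennis ball is on the way up at the first time, so t = 0.480 s.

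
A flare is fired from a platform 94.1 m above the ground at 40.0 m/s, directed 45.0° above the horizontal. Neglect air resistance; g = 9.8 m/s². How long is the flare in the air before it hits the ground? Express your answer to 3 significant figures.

Vertical component: v_y = 40.0 sin 45.0° = 28.28 m/s.
Taking up as positive with launch at y = 94.1 m, landing at y = 0: 0 = 94.1 + 28.28 t − ½(9.8) t².
Solving 4.900 t² − 28.28 t − 94.1 = 0 gives t = [28.28 + √(28.28² + 4·4.900·94.1)] / 9.800 = 8.13 s.

8.13 s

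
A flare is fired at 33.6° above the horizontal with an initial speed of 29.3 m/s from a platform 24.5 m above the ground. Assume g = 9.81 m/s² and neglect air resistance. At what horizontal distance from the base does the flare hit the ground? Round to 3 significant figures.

108 m

Components: v_x = 29.3 cos 33.6° = 24.40 m/s, v_y = 29.3 sin 33.6° = 16.21 m/s.
Vertical: 0 = 24.5 + 16.21 t − ½(9.81) t² ⇒ 4.905 t² − 16.21 t − 24.5 = 0.
t = [16.21 + √(262.8 + 480.7)] / 9.810 = 4.432 s.
Horizontal: R = v_x · t = 24.40 × 4.432 = 108 m.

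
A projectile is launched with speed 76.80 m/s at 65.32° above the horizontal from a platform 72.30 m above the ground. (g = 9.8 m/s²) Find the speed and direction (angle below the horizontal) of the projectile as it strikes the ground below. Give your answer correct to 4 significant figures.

85.53 m/s at 67.98° below the horizontal

v_x = 76.80 cos 65.32° = 32.068 m/s (constant).
|v_y| at impact = √((69.785)² + 2×9.8×72.30) = 79.291 m/s.
Speed = √(32.068² + 79.291²) = 85.53 m/s; angle = arctan(79.291/32.068) = 67.98° below horizontal.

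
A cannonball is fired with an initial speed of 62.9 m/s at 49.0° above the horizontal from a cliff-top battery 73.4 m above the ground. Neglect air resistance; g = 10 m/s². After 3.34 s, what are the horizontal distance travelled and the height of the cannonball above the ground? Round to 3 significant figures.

v_x = 62.9 cos 49.0° = 41.27 m/s; v_y0 = 62.9 sin 49.0° = 47.47 m/s.
x = v_x t = 41.27 × 3.34 = 138 m.
y = 73.4 + v_y0 t − ½ g t² = 176 m.

x = 138 m, y = 176 m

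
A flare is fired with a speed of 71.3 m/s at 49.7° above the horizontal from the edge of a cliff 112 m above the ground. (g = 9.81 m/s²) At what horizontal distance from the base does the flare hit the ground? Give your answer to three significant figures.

Components: v_x = 71.3 cos 49.7° = 46.12 m/s, v_y = 71.3 sin 49.7° = 54.38 m/s.
Vertical: 0 = 112 + 54.38 t − ½(9.81) t² ⇒ 4.905 t² − 54.38 t − 112 = 0.
t = [54.38 + √(2957 + 2197)] / 9.810 = 12.86 s.
Horizontal: R = v_x · t = 46.12 × 12.86 = 593 m.

593 m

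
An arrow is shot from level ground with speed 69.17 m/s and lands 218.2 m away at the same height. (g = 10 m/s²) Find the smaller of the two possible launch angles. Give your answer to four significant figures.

Level-ground range: R = v₀² sin(2θ)/g ⇒ sin 2θ = R g / v₀² = 218.2×10/69.17² = 0.4561.
2θ = arcsin(0.4561) = 27.136° or 180° − 27.136° = 152.864°.
So θ = 13.57° or θ = 76.43°.

13.57°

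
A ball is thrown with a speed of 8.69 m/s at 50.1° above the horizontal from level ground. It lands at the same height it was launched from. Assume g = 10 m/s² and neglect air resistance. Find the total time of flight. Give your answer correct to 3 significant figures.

1.33 s

Vertical component: v_y = 8.69 sin 50.1° = 6.667 m/s.
For a projectile landing at launch height, time of flight is t = 2 v_y / g = 2 × 6.667 / 10 = 1.33 s.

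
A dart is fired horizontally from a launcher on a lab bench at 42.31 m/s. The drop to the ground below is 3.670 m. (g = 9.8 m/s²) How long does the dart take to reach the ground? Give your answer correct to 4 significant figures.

The horizontal speed doesn't affect the fall. With v_y0 = 0, h = ½ g t².
t = √(2 × 3.670 / 9.8) = √0.74898 = 0.8654 s.

0.8654 s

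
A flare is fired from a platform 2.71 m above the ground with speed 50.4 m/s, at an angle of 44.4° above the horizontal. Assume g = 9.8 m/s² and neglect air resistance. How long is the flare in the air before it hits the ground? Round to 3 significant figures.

Vertical component: v_y = 50.4 sin 44.4° = 35.26 m/s.
Taking up as positive with launch at y = 2.71 m, landing at y = 0: 0 = 2.71 + 35.26 t − ½(9.8) t².
Solving 4.900 t² − 35.26 t − 2.71 = 0 gives t = [35.26 + √(35.26² + 4·4.900·2.71)] / 9.800 = 7.27 s.

7.27 s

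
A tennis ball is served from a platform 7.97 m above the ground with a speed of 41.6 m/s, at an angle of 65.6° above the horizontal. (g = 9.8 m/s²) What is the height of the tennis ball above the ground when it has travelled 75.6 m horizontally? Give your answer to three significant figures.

v_x = 41.6 cos 65.6° = 17.19 m/s, v_y0 = 41.6 sin 65.6° = 37.88 m/s.
Time to reach x = 75.6 m: t = x / v_x = 75.6 / 17.19 = 4.398 s.
y = 7.97 + v_y0 t − ½ g t² = 7.97 + 37.88×4.398 − 4.900×4.398² = 79.8 m.

79.8 m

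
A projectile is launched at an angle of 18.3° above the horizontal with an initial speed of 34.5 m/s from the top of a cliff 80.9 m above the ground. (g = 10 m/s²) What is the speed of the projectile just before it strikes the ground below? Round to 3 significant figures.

v_x = 34.5 cos 18.3° = 32.76 m/s is unchanged throughout.
For the vertical component, v_y² = v_y0² + 2 g h = (10.83)² + 2×10×80.9 = 1735, so |v_y| = 41.65 m/s.
Impact speed = √(v_x² + v_y²) = √(1073 + 1735) = 53.0 m/s.

53.0 m/s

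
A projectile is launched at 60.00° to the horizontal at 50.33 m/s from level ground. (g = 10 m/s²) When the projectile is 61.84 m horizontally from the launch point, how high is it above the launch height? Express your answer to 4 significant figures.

76.92 m

v_x = 50.33 cos 60.00° = 25.165 m/s, v_y0 = 50.33 sin 60.00° = 43.587 m/s.
Time to reach x = 61.84 m: t = x / v_x = 61.84 / 25.165 = 2.4574 s.
y = v_y0 t − ½ g t² = 43.587×2.4574 − 5.000×2.4574² = 76.92 m.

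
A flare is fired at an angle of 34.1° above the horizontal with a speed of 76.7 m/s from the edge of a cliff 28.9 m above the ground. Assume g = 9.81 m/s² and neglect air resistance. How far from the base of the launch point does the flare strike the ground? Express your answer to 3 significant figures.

597 m

Components: v_x = 76.7 cos 34.1° = 63.51 m/s, v_y = 76.7 sin 34.1° = 43.00 m/s.
Vertical: 0 = 28.9 + 43.00 t − ½(9.81) t² ⇒ 4.905 t² − 43.00 t − 28.9 = 0.
t = [43.00 + √(1849 + 567.0)] / 9.810 = 9.394 s.
Horizontal: R = v_x · t = 63.51 × 9.394 = 597 m.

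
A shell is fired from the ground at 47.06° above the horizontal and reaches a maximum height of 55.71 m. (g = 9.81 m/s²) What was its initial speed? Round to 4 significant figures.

45.16 m/s

At maximum height v_y = 0, so (v₀ sin θ)² = 2 g H.
v₀ sin 47.06° = √(2 × 9.81 × 55.71) = 33.061 m/s.
v₀ = 33.061 / sin 47.06° = 33.061 / 0.7321 = 45.16 m/s.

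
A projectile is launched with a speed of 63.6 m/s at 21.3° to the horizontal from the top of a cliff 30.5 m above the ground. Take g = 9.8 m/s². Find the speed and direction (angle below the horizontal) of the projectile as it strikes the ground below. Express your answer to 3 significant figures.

68.1 m/s at 29.6° below the horizontal

v_x = 63.6 cos 21.3° = 59.26 m/s (constant).
|v_y| at impact = √((23.10)² + 2×9.8×30.5) = 33.64 m/s.
Speed = √(59.26² + 33.64²) = 68.1 m/s; angle = arctan(33.64/59.26) = 29.6° below horizontal.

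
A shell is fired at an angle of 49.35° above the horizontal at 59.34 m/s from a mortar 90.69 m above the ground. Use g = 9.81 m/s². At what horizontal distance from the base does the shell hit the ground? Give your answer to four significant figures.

420.5 m

Components: v_x = 59.34 cos 49.35° = 38.656 m/s, v_y = 59.34 sin 49.35° = 45.021 m/s.
Vertical: 0 = 90.69 + 45.021 t − ½(9.81) t² ⇒ 4.905 t² − 45.021 t − 90.69 = 0.
t = [45.021 + √(2026.9 + 1779.3)] / 9.810 = 10.878 s.
Horizontal: R = v_x · t = 38.656 × 10.878 = 420.5 m.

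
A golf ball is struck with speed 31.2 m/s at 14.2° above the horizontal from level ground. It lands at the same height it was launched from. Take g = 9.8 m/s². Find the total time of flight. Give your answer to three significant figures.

1.56 s

Vertical component: v_y = 31.2 sin 14.2° = 7.654 m/s.
For a projectile landing at launch height, time of flight is t = 2 v_y / g = 2 × 7.654 / 9.8 = 1.56 s.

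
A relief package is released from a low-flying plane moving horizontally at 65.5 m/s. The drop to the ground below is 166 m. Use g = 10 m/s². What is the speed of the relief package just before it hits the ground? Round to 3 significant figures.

87.2 m/s

Fall time: t = √(2 × 166 / 10) = 5.762 s.
At impact: v_x = 65.5 m/s (unchanged), v_y = g t = 10 × 5.762 = 57.62 m/s.
Speed = √(v_x² + v_y²) = √(4290 + 3320) = 87.2 m/s.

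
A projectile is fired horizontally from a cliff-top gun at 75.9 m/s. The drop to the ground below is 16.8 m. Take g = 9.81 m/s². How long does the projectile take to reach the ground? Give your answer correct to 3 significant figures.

1.85 s

The horizontal speed doesn't affect the fall. With v_y0 = 0, h = ½ g t².
t = √(2 × 16.8 / 9.81) = √3.425 = 1.85 s.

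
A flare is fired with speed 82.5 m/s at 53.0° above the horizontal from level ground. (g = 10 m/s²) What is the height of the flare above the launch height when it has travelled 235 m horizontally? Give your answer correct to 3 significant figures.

200 m

v_x = 82.5 cos 53.0° = 49.65 m/s, v_y0 = 82.5 sin 53.0° = 65.89 m/s.
Time to reach x = 235 m: t = x / v_x = 235 / 49.65 = 4.733 s.
y = v_y0 t − ½ g t² = 65.89×4.733 − 5.000×4.733² = 200 m.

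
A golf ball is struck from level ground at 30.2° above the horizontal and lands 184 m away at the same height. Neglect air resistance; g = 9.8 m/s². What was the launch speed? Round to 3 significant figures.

On level ground, R = v₀² sin(2θ) / g, so v₀ = √(R g / sin 2θ).
sin(2 × 30.2°) = 0.8695.
v₀ = √(184 × 9.8 / 0.8695) = √2074 = 45.5 m/s.

45.5 m/s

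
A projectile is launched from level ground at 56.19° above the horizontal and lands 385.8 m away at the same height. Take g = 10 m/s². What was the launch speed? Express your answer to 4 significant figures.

64.59 m/s

On level ground, R = v₀² sin(2θ) / g, so v₀ = √(R g / sin 2θ).
sin(2 × 56.19°) = 0.9247.
v₀ = √(385.8 × 10 / 0.9247) = √4172.2 = 64.59 m/s.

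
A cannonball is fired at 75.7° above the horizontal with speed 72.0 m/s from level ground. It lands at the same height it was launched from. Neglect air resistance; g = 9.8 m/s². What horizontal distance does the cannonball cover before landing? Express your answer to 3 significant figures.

For level ground, R = v₀² sin(2θ) / g.
sin(2 × 75.7°) = sin 151.4° = 0.4787.
R = (72.0)² × 0.4787 / 9.8 = 253 m.

253 m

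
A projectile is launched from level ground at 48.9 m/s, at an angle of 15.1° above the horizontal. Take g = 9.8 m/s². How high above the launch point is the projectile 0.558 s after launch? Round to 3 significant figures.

v_y0 = 48.9 sin 15.1° = 12.74 m/s.
y(t) = v_y0 t − ½ g t² = 12.74×0.558 − 4.900×0.558² = 5.58 m.

5.58 m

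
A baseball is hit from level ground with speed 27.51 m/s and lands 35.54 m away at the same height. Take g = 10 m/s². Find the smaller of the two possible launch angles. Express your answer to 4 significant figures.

Level-ground range: R = v₀² sin(2θ)/g ⇒ sin 2θ = R g / v₀² = 35.54×10/27.51² = 0.4696.
2θ = arcsin(0.4696) = 28.008° or 180° − 28.008° = 151.992°.
So θ = 14.00° or θ = 76.00°.

14.00°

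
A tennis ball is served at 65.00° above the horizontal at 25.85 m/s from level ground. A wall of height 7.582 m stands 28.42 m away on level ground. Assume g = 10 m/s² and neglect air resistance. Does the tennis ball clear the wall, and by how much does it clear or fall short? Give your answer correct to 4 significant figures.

v_x = 25.85 cos 65.00° = 10.925 m/s; v_y0 = 25.85 sin 65.00° = 23.428 m/s.
Time to reach the wall: t = 28.42 / 10.925 = 2.6014 s.
Height at that point: y = 23.428×2.6014 − 5.000×2.6014² = 27.109 m.
That is 27.109 − 7.582 = 19.53 m above the top of the wall, so the tennis ball clears it.

Yes — it clears the wall by 19.53 m.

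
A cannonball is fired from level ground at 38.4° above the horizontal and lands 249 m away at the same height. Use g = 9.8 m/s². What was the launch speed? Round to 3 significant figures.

50.1 m/s

On level ground, R = v₀² sin(2θ) / g, so v₀ = √(R g / sin 2θ).
sin(2 × 38.4°) = 0.9736.
v₀ = √(249 × 9.8 / 0.9736) = √2506 = 50.1 m/s.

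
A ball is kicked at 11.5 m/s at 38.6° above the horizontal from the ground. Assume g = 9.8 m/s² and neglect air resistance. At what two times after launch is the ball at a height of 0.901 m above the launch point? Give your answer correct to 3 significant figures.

v_y0 = 11.5 sin 38.6° = 7.175 m/s.
Set y = v_y0 t − ½ g t² = 0.901: 4.900 t² − 7.175 t + 0.901 = 0.
t = [7.175 ± √(51.48 − 17.66)] / 9.8 = (7.175 ± 5.815) / 9.8, giving t = 0.139 s or t = 1.33 s.
So the ball is at 0.901 m at t = 0.139 s (rising) and t = 1.33 s (falling).

0.139 s and 1.33 s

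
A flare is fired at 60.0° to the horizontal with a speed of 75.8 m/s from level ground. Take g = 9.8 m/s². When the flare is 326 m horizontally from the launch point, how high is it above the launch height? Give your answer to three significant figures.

v_x = 75.8 cos 60.0° = 37.90 m/s, v_y0 = 75.8 sin 60.0° = 65.64 m/s.
Time to reach x = 326 m: t = x / v_x = 326 / 37.90 = 8.602 s.
y = v_y0 t − ½ g t² = 65.64×8.602 − 4.900×8.602² = 202 m.

202 m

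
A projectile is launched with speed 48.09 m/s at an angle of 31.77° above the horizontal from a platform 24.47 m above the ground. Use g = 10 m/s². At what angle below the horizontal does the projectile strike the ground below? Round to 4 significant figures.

39.43°

v_x = 48.09 cos 31.77° = 40.885 m/s.
At impact |v_y| = √(v_y0² + 2 g h) = √(25.320² + 2×10×24.47) = 33.623 m/s.
Angle below horizontal = arctan(|v_y| / v_x) = arctan(33.623 / 40.885) = 39.43°.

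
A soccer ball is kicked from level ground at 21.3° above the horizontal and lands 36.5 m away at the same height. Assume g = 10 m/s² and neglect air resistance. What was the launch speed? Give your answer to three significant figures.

23.2 m/s

On level ground, R = v₀² sin(2θ) / g, so v₀ = √(R g / sin 2θ).
sin(2 × 21.3°) = 0.6769.
v₀ = √(36.5 × 10 / 0.6769) = √539.2 = 23.2 m/s.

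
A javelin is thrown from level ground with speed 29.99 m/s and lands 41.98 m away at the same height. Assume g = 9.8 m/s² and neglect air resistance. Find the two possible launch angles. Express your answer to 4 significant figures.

Level-ground range: R = v₀² sin(2θ)/g ⇒ sin 2θ = R g / v₀² = 41.98×9.8/29.99² = 0.4574.
2θ = arcsin(0.4574) = 27.219° or 180° − 27.219° = 152.781°.
So θ = 13.61° or θ = 76.39°.

13.61° and 76.39°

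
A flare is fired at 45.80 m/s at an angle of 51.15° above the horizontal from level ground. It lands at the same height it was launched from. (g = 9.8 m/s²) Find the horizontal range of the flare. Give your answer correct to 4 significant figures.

209.1 m

Components: v_x = 45.80 cos 51.15° = 28.730 m/s, v_y = 45.80 sin 51.15° = 35.669 m/s.
Time of flight (same landing height): t = 2 v_y / g = 2 × 35.669 / 9.8 = 7.2794 s.
Range: R = v_x · t = 28.730 × 7.2794 = 209.1 m.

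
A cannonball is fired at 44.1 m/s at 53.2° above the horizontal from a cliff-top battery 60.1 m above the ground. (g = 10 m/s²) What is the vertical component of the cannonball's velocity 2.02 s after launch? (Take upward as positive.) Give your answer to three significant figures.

15.1 m/s

Initial vertical component: v_y0 = 44.1 sin 53.2° = 35.31 m/s.
v_y(t) = v_y0 − g t = 35.31 − 10 × 2.02 = 15.1 m/s.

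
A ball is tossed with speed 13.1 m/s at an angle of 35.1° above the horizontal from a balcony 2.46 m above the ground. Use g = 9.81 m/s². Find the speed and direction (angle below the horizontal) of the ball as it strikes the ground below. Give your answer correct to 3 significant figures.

14.8 m/s at 43.7° below the horizontal

v_x = 13.1 cos 35.1° = 10.72 m/s (constant).
|v_y| at impact = √((7.533)² + 2×9.81×2.46) = 10.25 m/s.
Speed = √(10.72² + 10.25²) = 14.8 m/s; angle = arctan(10.25/10.72) = 43.7° below horizontal.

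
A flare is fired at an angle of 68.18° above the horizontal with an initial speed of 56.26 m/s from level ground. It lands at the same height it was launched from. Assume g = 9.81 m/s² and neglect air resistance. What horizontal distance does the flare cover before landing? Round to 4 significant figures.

222.7 m

Components: v_x = 56.26 cos 68.18° = 20.911 m/s, v_y = 56.26 sin 68.18° = 52.229 m/s.
Time of flight (same landing height): t = 2 v_y / g = 2 × 52.229 / 9.81 = 10.648 s.
Range: R = v_x · t = 20.911 × 10.648 = 222.7 m.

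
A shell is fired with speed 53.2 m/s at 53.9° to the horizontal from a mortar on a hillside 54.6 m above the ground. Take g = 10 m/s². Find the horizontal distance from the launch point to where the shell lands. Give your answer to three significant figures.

305 m

Components: v_x = 53.2 cos 53.9° = 31.35 m/s, v_y = 53.2 sin 53.9° = 42.99 m/s.
Vertical: 0 = 54.6 + 42.99 t − ½(10) t² ⇒ 5.000 t² − 42.99 t − 54.6 = 0.
t = [42.99 + √(1848 + 1092)] / 10.00 = 9.721 s.
Horizontal: R = v_x · t = 31.35 × 9.721 = 305 m.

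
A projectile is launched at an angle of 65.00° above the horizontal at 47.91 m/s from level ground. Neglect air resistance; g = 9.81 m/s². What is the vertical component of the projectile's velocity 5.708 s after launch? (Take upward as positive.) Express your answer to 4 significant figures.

-12.57 m/s

Initial vertical component: v_y0 = 47.91 sin 65.00° = 43.421 m/s.
v_y(t) = v_y0 − g t = 43.421 − 9.81 × 5.708 = -12.57 m/s.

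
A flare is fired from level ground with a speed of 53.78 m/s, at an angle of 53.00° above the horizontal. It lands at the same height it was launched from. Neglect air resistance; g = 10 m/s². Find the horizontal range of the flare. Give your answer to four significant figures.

Components: v_x = 53.78 cos 53.00° = 32.366 m/s, v_y = 53.78 sin 53.00° = 42.951 m/s.
Time of flight (same landing height): t = 2 v_y / g = 2 × 42.951 / 10 = 8.5902 s.
Range: R = v_x · t = 32.366 × 8.5902 = 278.0 m.

278.0 m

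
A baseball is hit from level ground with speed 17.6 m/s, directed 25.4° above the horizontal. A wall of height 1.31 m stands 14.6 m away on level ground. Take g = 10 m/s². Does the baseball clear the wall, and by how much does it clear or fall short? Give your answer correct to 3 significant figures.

Yes — it clears the wall by 1.41 m.

v_x = 17.6 cos 25.4° = 15.90 m/s; v_y0 = 17.6 sin 25.4° = 7.549 m/s.
Time to reach the wall: t = 14.6 / 15.90 = 0.9182 s.
Height at that point: y = 7.549×0.9182 − 5.000×0.9182² = 2.716 m.
That is 2.716 − 1.31 = 1.41 m above the top of the wall, so the baseball clears it.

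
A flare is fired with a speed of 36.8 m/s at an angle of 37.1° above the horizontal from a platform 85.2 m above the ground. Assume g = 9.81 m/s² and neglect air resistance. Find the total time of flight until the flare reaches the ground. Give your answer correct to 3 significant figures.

Vertical component: v_y = 36.8 sin 37.1° = 22.20 m/s.
Taking up as positive with launch at y = 85.2 m, landing at y = 0: 0 = 85.2 + 22.20 t − ½(9.81) t².
Solving 4.905 t² − 22.20 t − 85.2 = 0 gives t = [22.20 + √(22.20² + 4·4.905·85.2)] / 9.810 = 7.01 s.

7.01 s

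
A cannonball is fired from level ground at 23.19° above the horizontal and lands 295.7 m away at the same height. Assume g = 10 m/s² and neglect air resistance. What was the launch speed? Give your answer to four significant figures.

On level ground, R = v₀² sin(2θ) / g, so v₀ = √(R g / sin 2θ).
sin(2 × 23.19°) = 0.7239.
v₀ = √(295.7 × 10 / 0.7239) = √4084.8 = 63.91 m/s.

63.91 m/s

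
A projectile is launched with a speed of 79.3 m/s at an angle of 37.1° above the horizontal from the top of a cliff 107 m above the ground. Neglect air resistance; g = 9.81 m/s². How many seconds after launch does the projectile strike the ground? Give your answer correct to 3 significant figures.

Vertical component: v_y = 79.3 sin 37.1° = 47.83 m/s.
Taking up as positive with launch at y = 107 m, landing at y = 0: 0 = 107 + 47.83 t − ½(9.81) t².
Solving 4.905 t² − 47.83 t − 107 = 0 gives t = [47.83 + √(47.83² + 4·4.905·107)] / 9.810 = 11.6 s.

11.6 s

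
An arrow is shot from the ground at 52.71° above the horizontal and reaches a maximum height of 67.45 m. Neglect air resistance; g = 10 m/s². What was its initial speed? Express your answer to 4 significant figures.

At maximum height v_y = 0, so (v₀ sin θ)² = 2 g H.
v₀ sin 52.71° = √(2 × 10 × 67.45) = 36.729 m/s.
v₀ = 36.729 / sin 52.71° = 36.729 / 0.7956 = 46.17 m/s.

46.17 m/s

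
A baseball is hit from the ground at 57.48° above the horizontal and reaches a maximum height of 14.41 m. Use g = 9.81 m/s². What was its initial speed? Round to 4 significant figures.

At maximum height v_y = 0, so (v₀ sin θ)² = 2 g H.
v₀ sin 57.48° = √(2 × 9.81 × 14.41) = 16.814 m/s.
v₀ = 16.814 / sin 57.48° = 16.814 / 0.8432 = 19.94 m/s.

19.94 m/s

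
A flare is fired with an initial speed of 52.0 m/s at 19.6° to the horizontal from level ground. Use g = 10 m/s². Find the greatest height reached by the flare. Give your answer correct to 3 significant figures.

Vertical component of launch velocity: v_y = 52.0 sin 19.6° = 17.44 m/s.
At the highest point the vertical velocity is zero, so v_y² = 2 g h_max.
h_max = (17.44)² / (2 × 10) = 304.2 / 20.00 = 15.2 m.

15.2 m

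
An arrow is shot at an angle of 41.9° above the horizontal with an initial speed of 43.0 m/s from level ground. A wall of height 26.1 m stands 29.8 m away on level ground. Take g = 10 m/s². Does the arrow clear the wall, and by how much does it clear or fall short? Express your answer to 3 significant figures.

No — it falls 3.70 m short of clearing the wall.

v_x = 43.0 cos 41.9° = 32.01 m/s; v_y0 = 43.0 sin 41.9° = 28.72 m/s.
Time to reach the wall: t = 29.8 / 32.01 = 0.9310 s.
Height at that point: y = 28.72×0.9310 − 5.000×0.9310² = 22.40 m.
That is 26.1 − 22.40 = 3.70 m below the top of the wall, so the arrow does not clear it.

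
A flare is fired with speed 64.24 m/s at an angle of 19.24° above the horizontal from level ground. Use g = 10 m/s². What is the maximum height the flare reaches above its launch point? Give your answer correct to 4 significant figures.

Vertical component of launch velocity: v_y = 64.24 sin 19.24° = 21.169 m/s.
At the highest point the vertical velocity is zero, so v_y² = 2 g h_max.
h_max = (21.169)² / (2 × 10) = 448.13 / 20.00 = 22.41 m.

22.41 m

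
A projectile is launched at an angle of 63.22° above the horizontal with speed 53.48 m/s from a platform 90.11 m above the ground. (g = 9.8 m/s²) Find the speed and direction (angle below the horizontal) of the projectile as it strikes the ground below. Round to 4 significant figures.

v_x = 53.48 cos 63.22° = 24.096 m/s (constant).
|v_y| at impact = √((47.744)² + 2×9.8×90.11) = 63.605 m/s.
Speed = √(24.096² + 63.605²) = 68.02 m/s; angle = arctan(63.605/24.096) = 69.25° below horizontal.

68.02 m/s at 69.25° below the horizontal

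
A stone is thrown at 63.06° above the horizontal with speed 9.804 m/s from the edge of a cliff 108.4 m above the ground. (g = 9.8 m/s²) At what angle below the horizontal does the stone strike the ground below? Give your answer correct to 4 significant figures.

v_x = 9.804 cos 63.06° = 4.4418 m/s.
At impact |v_y| = √(v_y0² + 2 g h) = √(8.7401² + 2×9.8×108.4) = 46.915 m/s.
Angle below horizontal = arctan(|v_y| / v_x) = arctan(46.915 / 4.4418) = 84.59°.

84.59°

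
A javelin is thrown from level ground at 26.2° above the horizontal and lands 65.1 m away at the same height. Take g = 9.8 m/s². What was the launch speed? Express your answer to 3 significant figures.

On level ground, R = v₀² sin(2θ) / g, so v₀ = √(R g / sin 2θ).
sin(2 × 26.2°) = 0.7923.
v₀ = √(65.1 × 9.8 / 0.7923) = √805.2 = 28.4 m/s.

28.4 m/s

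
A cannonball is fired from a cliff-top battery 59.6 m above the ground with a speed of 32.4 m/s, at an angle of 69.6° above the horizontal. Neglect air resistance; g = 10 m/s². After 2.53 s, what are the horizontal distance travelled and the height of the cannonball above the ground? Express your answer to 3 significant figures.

x = 28.6 m, y = 104 m

v_x = 32.4 cos 69.6° = 11.29 m/s; v_y0 = 32.4 sin 69.6° = 30.37 m/s.
x = v_x t = 11.29 × 2.53 = 28.6 m.
y = 59.6 + v_y0 t − ½ g t² = 104 m.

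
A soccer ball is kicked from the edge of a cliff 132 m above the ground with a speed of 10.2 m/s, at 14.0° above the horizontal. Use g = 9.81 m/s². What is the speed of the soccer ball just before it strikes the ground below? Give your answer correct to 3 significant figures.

51.9 m/s

v_x = 10.2 cos 14.0° = 9.897 m/s is unchanged throughout.
For the vertical component, v_y² = v_y0² + 2 g h = (2.468)² + 2×9.81×132 = 2596, so |v_y| = 50.95 m/s.
Impact speed = √(v_x² + v_y²) = √(97.95 + 2596) = 51.9 m/s.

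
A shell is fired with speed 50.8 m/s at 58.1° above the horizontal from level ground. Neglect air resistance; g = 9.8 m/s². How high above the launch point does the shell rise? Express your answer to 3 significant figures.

Vertical component of launch velocity: v_y = 50.8 sin 58.1° = 43.13 m/s.
At the highest point the vertical velocity is zero, so v_y² = 2 g h_max.
h_max = (43.13)² / (2 × 9.8) = 1860 / 19.60 = 94.9 m.

94.9 m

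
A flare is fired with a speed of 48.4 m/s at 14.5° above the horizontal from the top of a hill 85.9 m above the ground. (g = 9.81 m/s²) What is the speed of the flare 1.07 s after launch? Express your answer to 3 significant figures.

v_x = 48.4 cos 14.5° = 46.86 m/s (constant).
v_y(t) = 48.4 sin 14.5° − g t = 12.12 − 9.81 × 1.07 = 1.623 m/s.
Speed = √(v_x² + v_y²) = √(2196 + 2.634) = 46.9 m/s.

46.9 m/s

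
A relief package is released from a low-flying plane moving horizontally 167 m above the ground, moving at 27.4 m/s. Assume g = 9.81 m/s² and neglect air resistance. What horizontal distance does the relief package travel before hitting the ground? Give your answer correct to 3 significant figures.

160 m

Initial vertical velocity is zero, so the fall time comes from h = ½ g t²: t = √(2 × 167 / 9.81) = 5.835 s.
Horizontal motion is uniform at 27.4 m/s, so x = 27.4 × 5.835 = 160 m.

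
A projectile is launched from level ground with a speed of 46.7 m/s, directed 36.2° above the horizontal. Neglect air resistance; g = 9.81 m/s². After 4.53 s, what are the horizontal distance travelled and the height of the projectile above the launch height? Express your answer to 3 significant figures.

v_x = 46.7 cos 36.2° = 37.69 m/s; v_y0 = 46.7 sin 36.2° = 27.58 m/s.
x = v_x t = 37.69 × 4.53 = 171 m.
y = v_y0 t − ½ g t² = 27.58×4.53 − 4.905×4.53² = 24.3 m.

x = 171 m, y = 24.3 m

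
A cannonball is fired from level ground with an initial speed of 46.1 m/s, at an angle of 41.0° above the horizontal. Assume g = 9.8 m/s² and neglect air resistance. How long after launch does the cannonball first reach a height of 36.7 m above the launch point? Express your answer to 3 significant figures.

1.66 s

v_y0 = 46.1 sin 41.0° = 30.24 m/s.
Set y = v_y0 t − ½ g t² = 36.7: 4.900 t² − 30.24 t + 36.7 = 0.
t = [30.24 ± √(914.5 − 719.3)] / 9.8 = (30.24 ± 13.97) / 9.8, giving t = 1.66 s or t = 4.51 s.
The cannonball is on the way up at the first time, so t = 1.66 s.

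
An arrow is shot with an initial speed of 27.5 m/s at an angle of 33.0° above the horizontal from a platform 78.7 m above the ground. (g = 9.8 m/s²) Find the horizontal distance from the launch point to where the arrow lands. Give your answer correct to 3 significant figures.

Components: v_x = 27.5 cos 33.0° = 23.06 m/s, v_y = 27.5 sin 33.0° = 14.98 m/s.
Vertical: 0 = 78.7 + 14.98 t − ½(9.8) t² ⇒ 4.900 t² − 14.98 t − 78.7 = 0.
t = [14.98 + √(224.4 + 1543)] / 9.800 = 5.818 s.
Horizontal: R = v_x · t = 23.06 × 5.818 = 134 m.

134 m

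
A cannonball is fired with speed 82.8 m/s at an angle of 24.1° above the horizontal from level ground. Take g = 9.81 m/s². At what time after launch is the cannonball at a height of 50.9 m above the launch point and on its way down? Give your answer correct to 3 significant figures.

4.67 s

v_y0 = 82.8 sin 24.1° = 33.81 m/s.
Set y = v_y0 t − ½ g t² = 50.9: 4.905 t² − 33.81 t + 50.9 = 0.
t = [33.81 ± √(1143 − 998.7)] / 9.81 = (33.81 ± 12.01) / 9.81, giving t = 2.22 s or t = 4.67 s.
On the way down corresponds to the larger root: t = 4.67 s.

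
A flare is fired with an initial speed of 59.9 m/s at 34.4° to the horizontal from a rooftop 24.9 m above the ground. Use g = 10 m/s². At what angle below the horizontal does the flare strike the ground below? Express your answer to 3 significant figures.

39.4°

v_x = 59.9 cos 34.4° = 49.42 m/s.
At impact |v_y| = √(v_y0² + 2 g h) = √(33.84² + 2×10×24.9) = 40.54 m/s.
Angle below horizontal = arctan(|v_y| / v_x) = arctan(40.54 / 49.42) = 39.4°.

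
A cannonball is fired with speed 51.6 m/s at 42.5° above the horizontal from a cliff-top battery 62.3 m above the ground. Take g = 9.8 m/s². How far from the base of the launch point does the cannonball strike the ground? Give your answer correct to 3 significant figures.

Components: v_x = 51.6 cos 42.5° = 38.04 m/s, v_y = 51.6 sin 42.5° = 34.86 m/s.
Vertical: 0 = 62.3 + 34.86 t − ½(9.8) t² ⇒ 4.900 t² − 34.86 t − 62.3 = 0.
t = [34.86 + √(1215 + 1221)] / 9.800 = 8.593 s.
Horizontal: R = v_x · t = 38.04 × 8.593 = 327 m.

327 m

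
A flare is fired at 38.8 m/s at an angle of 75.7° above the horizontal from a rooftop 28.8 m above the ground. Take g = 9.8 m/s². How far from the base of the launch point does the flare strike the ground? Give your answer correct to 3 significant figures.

Components: v_x = 38.8 cos 75.7° = 9.584 m/s, v_y = 38.8 sin 75.7° = 37.60 m/s.
Vertical: 0 = 28.8 + 37.60 t − ½(9.8) t² ⇒ 4.900 t² − 37.60 t − 28.8 = 0.
t = [37.60 + √(1414 + 564.5)] / 9.800 = 8.376 s.
Horizontal: R = v_x · t = 9.584 × 8.376 = 80.3 m.

80.3 m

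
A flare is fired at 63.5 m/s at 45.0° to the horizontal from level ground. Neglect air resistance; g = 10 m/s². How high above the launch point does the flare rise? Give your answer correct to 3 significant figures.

Vertical component of launch velocity: v_y = 63.5 sin 45.0° = 44.90 m/s.
At the highest point the vertical velocity is zero, so v_y² = 2 g h_max.
h_max = (44.90)² / (2 × 10) = 2016 / 20.00 = 101 m.

101 m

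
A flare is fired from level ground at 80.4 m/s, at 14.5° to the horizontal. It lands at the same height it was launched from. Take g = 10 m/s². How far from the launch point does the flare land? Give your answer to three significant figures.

313 m

For level ground, R = v₀² sin(2θ) / g.
sin(2 × 14.5°) = sin 29.00° = 0.4848.
R = (80.4)² × 0.4848 / 10 = 313 m.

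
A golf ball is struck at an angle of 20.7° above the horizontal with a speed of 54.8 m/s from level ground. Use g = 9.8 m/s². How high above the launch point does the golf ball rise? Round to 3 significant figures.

19.1 m

Vertical component of launch velocity: v_y = 54.8 sin 20.7° = 19.37 m/s.
At the highest point the vertical velocity is zero, so v_y² = 2 g h_max.
h_max = (19.37)² / (2 × 9.8) = 375.2 / 19.60 = 19.1 m.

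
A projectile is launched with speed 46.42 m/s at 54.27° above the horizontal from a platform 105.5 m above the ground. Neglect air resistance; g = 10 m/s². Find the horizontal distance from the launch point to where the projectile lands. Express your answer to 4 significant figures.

263.2 m

Components: v_x = 46.42 cos 54.27° = 27.108 m/s, v_y = 46.42 sin 54.27° = 37.683 m/s.
Vertical: 0 = 105.5 + 37.683 t − ½(10) t² ⇒ 5.000 t² − 37.683 t − 105.5 = 0.
t = [37.683 + √(1420.0 + 2110.0)] / 10.00 = 9.7097 s.
Horizontal: R = v_x · t = 27.108 × 9.7097 = 263.2 m.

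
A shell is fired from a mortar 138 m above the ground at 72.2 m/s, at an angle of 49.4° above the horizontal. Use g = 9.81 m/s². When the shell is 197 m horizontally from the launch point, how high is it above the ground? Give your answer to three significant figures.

282 m

v_x = 72.2 cos 49.4° = 46.99 m/s, v_y0 = 72.2 sin 49.4° = 54.82 m/s.
Time to reach x = 197 m: t = x / v_x = 197 / 46.99 = 4.192 s.
y = 138 + v_y0 t − ½ g t² = 138 + 54.82×4.192 − 4.905×4.192² = 282 m.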